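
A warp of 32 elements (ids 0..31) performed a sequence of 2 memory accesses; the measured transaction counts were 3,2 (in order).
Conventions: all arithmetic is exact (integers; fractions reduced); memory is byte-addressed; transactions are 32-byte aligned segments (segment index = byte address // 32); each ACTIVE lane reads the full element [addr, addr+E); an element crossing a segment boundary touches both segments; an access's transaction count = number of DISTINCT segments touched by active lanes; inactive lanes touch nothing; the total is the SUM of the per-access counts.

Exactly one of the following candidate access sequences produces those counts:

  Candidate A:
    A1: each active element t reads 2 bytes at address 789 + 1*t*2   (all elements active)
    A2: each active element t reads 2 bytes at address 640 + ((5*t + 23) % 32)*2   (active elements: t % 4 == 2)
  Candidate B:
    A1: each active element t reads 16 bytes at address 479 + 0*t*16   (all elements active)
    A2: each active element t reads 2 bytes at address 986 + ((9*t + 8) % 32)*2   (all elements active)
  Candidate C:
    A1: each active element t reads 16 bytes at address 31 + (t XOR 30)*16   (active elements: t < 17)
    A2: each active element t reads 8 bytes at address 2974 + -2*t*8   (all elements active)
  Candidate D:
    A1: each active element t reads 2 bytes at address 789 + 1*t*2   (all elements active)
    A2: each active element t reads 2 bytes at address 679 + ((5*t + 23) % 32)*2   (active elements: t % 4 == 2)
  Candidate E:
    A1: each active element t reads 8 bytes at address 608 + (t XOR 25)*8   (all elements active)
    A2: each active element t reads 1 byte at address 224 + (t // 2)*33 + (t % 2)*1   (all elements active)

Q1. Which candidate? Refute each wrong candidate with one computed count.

B: A1 gives 2 transactions, not 3
C: A1 gives 10 transactions, not 3
D: A2 gives 3 transactions, not 2
E: A1 gives 8 transactions, not 3
A: all counts match (3,2)

Answer: A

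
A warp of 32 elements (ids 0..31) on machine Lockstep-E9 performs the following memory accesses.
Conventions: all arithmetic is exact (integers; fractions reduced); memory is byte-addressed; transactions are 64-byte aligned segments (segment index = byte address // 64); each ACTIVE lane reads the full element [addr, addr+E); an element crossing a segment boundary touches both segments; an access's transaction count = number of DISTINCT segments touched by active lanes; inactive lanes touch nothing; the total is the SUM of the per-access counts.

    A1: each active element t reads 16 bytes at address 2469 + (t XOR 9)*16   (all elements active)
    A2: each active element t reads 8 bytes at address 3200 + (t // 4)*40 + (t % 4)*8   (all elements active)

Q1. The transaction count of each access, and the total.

A1: 9 transactions
A2: 5 transactions

Answer: 9,5; total 14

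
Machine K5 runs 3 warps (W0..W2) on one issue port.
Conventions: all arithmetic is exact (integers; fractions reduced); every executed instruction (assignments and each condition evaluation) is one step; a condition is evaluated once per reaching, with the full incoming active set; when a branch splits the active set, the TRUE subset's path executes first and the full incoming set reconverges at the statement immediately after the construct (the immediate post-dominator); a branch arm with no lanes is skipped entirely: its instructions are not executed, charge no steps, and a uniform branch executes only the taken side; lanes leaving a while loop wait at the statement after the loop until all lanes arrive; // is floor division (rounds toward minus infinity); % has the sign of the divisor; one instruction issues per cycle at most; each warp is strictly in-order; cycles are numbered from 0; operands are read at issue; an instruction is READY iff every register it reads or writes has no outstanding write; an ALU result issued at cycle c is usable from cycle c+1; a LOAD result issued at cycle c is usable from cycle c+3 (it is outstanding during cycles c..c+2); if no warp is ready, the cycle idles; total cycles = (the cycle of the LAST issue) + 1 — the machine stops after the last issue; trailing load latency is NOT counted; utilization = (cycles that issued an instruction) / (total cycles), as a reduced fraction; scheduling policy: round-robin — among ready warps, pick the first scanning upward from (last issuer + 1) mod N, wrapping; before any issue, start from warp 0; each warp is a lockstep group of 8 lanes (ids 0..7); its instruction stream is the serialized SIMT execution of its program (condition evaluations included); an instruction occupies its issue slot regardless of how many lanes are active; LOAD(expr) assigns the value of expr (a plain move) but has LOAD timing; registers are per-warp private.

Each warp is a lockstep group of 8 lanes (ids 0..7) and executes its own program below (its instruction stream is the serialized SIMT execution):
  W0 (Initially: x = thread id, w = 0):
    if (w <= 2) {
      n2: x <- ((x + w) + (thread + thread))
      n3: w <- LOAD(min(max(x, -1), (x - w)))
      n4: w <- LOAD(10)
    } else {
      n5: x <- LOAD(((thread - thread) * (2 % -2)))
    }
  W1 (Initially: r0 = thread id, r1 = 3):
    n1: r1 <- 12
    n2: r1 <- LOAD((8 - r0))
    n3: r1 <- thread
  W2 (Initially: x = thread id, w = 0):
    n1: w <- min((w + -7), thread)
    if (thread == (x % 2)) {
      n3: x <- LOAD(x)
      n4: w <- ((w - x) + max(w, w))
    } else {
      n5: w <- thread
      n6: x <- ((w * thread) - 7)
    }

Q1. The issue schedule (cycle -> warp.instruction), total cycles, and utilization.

cycle 0: W0.I0
cycle 1: W1.I0
cycle 2: W2.I0
cycle 3: W0.I1
cycle 4: W1.I1
cycle 5: W2.I1
cycle 6: W0.I2
cycle 7: W1.I2
cycle 8: W2.I2
cycle 9: W0.I3
cycle 10: idle
cycle 11: W2.I3
cycle 12: W2.I4
cycle 13: W2.I5

Answer: 14 cycles, utilization 13/14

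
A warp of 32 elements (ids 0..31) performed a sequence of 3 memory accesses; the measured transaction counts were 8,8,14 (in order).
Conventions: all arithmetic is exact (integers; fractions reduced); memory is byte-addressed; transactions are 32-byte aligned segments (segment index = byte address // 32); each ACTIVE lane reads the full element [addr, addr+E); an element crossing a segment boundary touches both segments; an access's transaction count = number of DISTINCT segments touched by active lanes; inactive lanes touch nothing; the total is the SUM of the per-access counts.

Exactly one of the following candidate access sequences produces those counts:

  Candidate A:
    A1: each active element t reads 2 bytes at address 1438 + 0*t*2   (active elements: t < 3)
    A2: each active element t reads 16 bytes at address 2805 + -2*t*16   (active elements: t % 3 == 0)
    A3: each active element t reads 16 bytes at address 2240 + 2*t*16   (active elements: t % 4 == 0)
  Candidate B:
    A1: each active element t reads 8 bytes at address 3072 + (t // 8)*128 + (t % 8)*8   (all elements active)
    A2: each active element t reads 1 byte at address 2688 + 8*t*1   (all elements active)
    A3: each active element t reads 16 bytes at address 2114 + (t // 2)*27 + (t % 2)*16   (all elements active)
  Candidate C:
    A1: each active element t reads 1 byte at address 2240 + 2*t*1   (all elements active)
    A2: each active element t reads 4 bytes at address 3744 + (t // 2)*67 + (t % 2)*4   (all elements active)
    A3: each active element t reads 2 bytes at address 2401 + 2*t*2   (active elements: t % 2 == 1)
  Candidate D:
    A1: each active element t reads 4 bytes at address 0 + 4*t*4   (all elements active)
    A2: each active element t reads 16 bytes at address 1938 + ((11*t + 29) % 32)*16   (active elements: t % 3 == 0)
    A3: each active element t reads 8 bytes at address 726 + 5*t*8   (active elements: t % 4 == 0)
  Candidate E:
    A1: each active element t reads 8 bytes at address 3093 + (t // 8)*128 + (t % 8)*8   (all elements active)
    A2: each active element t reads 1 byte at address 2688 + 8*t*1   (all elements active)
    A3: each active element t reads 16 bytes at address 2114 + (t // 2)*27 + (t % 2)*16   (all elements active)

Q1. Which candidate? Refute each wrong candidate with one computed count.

A: A1 gives 1 transaction, not 8
C: A1 gives 2 transactions, not 8
D: A1 gives 16 transactions, not 8
E: A1 gives 12 transactions, not 8
B: all counts match (8,8,14)

Answer: B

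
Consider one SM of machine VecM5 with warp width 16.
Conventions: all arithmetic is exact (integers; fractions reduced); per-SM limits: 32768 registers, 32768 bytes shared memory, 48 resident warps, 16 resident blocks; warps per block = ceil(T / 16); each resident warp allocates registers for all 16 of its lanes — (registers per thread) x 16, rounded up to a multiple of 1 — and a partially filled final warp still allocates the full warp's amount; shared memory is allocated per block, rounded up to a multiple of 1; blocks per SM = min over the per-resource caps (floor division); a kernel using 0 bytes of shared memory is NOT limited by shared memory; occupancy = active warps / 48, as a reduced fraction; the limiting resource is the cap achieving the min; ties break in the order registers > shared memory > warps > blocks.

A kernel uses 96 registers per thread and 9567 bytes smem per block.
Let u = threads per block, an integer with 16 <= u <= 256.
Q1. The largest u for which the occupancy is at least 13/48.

Answer: u = 256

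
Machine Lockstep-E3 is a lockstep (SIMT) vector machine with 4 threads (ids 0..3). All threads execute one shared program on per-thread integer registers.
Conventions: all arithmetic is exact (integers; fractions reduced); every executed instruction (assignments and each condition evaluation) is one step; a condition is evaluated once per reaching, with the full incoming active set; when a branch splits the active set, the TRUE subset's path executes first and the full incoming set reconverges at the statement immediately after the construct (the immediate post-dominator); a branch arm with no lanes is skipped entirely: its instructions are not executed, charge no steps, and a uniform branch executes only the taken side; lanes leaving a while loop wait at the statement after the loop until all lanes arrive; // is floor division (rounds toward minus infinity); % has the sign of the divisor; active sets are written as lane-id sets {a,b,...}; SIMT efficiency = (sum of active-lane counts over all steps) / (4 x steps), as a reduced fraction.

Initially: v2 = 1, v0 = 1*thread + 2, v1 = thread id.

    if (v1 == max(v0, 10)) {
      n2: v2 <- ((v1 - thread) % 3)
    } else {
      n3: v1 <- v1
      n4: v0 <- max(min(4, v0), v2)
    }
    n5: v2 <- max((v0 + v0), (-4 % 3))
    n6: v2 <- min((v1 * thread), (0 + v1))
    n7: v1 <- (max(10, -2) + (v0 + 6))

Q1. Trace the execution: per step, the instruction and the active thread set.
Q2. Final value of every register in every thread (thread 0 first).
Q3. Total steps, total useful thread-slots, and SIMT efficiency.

step 0: eval (v1 == max(v0, 10))     {0,1,2,3}
step 1: v1 <- v1                     {0,1,2,3}
step 2: v0 <- max(min(4, v0), v2)    {0,1,2,3}
step 3: v2 <- max((v0 + v0), (-4 % 3)) {0,1,2,3}
step 4: v2 <- min((v1 * thread), (0 + v1)) {0,1,2,3}
step 5: v1 <- (max(10, -2) + (v0 + 6)) {0,1,2,3}

Answer: 6 steps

v2: 0,1,2,3
v0: 2,3,4,4
v1: 18,19,20,20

steps = 6; useful = 24; efficiency = 24/24 = 1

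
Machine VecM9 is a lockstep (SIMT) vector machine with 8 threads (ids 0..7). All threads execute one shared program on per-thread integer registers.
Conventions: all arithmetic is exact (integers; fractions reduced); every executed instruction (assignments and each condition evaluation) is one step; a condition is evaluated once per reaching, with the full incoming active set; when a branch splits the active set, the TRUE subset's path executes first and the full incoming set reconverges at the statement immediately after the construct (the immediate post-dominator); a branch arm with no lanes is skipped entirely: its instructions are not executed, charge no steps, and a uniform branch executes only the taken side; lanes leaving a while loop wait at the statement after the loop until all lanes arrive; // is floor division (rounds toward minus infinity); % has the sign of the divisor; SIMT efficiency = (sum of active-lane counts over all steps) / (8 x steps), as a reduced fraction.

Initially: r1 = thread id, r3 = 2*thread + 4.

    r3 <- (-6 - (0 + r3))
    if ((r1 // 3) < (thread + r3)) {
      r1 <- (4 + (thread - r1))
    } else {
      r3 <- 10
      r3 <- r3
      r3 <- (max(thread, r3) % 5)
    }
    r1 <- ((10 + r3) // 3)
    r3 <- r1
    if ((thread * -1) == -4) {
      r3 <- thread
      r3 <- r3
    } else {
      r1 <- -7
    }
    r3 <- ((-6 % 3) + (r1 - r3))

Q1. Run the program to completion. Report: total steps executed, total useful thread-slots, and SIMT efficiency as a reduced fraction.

Answer: 12 steps, 81 useful, 27/32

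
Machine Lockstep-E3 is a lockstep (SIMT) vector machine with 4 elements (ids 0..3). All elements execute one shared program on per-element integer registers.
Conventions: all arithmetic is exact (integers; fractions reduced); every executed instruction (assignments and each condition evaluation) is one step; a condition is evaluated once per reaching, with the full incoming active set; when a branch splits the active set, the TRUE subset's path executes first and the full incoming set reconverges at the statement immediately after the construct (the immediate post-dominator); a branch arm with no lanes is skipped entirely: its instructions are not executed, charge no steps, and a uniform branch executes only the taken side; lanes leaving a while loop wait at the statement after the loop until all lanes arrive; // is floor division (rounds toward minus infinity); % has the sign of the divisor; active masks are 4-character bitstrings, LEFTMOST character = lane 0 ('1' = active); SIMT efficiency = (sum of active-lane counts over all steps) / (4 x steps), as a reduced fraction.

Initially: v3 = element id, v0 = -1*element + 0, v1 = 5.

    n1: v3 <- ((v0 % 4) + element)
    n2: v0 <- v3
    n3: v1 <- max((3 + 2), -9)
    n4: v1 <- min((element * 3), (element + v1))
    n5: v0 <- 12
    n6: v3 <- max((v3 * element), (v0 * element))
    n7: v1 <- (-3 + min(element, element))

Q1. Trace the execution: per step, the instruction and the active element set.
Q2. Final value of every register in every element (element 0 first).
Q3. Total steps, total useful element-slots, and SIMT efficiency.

step 0: v3 <- ((v0 % 4) + element)   1111
step 1: v0 <- v3                     1111
step 2: v1 <- max((3 + 2), -9)       1111
step 3: v1 <- min((element * 3), (element + v1)) 1111
step 4: v0 <- 12                     1111
step 5: v3 <- max((v3 * element), (v0 * element)) 1111
step 6: v1 <- (-3 + min(element, element)) 1111

Answer: 7 steps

v3: 0,12,24,36
v0: 12,12,12,12
v1: -3,-2,-1,0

steps = 7; useful = 28; efficiency = 28/28 = 1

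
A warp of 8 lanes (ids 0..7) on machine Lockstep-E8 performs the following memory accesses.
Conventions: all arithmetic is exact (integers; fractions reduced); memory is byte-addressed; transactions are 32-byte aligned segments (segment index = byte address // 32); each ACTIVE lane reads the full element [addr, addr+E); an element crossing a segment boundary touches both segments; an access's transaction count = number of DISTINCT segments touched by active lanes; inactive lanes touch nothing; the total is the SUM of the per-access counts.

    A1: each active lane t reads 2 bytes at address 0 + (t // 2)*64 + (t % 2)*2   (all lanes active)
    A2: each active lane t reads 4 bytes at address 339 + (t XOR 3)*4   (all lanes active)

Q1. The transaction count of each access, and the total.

A1: 4 transactions
A2: 2 transactions

Answer: 4,2; total 6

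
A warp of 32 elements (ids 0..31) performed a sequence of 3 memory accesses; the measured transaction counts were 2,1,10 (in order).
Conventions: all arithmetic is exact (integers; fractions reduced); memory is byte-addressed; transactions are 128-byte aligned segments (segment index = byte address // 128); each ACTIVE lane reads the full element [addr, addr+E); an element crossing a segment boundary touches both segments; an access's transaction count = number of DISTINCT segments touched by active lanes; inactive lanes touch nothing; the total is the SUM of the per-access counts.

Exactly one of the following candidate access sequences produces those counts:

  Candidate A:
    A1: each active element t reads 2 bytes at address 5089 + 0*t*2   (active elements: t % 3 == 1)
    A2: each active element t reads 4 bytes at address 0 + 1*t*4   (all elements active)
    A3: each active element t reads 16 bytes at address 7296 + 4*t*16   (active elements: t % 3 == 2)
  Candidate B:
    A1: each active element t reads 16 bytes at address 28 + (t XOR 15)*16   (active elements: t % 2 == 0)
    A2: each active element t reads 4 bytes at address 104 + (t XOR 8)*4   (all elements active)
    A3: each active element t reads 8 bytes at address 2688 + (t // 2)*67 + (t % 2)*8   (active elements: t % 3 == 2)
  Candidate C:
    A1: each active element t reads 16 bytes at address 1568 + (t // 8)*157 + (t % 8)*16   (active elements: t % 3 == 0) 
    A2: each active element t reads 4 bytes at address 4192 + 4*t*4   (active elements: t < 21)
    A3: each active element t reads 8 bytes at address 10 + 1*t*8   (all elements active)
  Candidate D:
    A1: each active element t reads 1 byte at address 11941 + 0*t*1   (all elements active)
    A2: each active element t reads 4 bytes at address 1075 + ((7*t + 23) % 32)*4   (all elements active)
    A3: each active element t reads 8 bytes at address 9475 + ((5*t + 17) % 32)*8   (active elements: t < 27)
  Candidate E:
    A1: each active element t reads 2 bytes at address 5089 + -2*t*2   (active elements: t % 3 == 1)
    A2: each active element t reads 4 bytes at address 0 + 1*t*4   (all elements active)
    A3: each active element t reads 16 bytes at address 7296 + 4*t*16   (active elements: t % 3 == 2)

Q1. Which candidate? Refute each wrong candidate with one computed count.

A: A1 gives 1 transaction, not 2
B: A1 gives 5 transactions, not 2
C: A1 gives 5 transactions, not 2
D: A1 gives 1 transaction, not 2
E: all counts match (2,1,10)

Answer: E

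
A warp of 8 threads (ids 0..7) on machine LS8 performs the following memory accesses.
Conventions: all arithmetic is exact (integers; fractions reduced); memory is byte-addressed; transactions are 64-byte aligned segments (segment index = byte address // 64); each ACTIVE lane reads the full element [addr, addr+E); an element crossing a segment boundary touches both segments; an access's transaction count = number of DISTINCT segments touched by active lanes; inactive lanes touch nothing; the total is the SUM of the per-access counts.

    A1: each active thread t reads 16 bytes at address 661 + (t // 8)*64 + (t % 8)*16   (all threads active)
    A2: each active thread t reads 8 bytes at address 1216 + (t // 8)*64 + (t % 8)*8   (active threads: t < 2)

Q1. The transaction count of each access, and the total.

A1: 3 transactions
A2: 1 transaction

Answer: 3,1; total 4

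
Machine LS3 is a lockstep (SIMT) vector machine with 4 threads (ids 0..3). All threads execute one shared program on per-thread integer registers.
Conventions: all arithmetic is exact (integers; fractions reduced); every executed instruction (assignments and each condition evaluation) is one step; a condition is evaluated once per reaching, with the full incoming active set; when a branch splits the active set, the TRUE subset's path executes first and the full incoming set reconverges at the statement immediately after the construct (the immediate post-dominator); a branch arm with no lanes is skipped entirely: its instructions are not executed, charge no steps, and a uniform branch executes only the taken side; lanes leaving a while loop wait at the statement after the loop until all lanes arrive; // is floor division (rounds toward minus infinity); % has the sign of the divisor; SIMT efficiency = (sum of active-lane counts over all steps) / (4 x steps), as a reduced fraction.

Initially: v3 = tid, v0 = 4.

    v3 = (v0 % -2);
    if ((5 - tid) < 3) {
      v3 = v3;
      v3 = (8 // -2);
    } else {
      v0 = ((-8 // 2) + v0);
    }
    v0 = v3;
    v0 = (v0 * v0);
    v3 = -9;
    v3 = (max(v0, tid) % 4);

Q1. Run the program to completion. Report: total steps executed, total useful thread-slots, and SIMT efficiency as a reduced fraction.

Answer: 9 steps, 29 useful, 29/36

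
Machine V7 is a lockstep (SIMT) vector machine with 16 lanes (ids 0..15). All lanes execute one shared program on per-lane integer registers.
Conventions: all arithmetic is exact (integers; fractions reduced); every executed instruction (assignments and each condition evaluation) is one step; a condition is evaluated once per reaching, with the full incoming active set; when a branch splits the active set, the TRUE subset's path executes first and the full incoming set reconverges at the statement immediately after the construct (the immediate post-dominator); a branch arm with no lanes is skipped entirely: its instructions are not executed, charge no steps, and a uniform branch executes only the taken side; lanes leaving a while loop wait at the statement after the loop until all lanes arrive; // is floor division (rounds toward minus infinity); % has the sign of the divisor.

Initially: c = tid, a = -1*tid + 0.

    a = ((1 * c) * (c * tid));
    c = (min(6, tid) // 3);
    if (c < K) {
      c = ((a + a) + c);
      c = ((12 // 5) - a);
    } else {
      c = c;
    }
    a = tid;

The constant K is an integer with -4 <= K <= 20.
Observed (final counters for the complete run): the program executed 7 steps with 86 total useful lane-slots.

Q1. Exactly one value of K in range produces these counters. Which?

Answer: K = 2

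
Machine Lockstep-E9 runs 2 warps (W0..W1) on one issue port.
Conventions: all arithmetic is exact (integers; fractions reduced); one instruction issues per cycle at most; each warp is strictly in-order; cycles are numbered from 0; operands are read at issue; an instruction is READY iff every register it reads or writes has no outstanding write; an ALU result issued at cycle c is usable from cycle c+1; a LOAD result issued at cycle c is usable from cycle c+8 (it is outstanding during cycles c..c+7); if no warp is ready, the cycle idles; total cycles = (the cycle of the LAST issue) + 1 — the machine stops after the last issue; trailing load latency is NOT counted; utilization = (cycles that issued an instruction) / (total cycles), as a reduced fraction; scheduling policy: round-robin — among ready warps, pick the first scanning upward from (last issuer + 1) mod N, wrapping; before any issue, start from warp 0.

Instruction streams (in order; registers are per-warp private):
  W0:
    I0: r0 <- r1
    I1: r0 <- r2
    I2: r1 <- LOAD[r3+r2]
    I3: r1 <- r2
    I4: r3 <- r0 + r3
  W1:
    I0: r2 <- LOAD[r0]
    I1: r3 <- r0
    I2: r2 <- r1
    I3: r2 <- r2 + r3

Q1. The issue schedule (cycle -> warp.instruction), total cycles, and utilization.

cycle 0: W0.I0
cycle 1: W1.I0
cycle 2: W0.I1
cycle 3: W1.I1
cycle 4: W0.I2
cycle 5: idle
cycle 6: idle
cycle 7: idle
cycle 8: idle
cycle 9: W1.I2
cycle 10: W1.I3
cycle 11: idle
cycle 12: W0.I3
cycle 13: W0.I4

Answer: 14 cycles, utilization 9/14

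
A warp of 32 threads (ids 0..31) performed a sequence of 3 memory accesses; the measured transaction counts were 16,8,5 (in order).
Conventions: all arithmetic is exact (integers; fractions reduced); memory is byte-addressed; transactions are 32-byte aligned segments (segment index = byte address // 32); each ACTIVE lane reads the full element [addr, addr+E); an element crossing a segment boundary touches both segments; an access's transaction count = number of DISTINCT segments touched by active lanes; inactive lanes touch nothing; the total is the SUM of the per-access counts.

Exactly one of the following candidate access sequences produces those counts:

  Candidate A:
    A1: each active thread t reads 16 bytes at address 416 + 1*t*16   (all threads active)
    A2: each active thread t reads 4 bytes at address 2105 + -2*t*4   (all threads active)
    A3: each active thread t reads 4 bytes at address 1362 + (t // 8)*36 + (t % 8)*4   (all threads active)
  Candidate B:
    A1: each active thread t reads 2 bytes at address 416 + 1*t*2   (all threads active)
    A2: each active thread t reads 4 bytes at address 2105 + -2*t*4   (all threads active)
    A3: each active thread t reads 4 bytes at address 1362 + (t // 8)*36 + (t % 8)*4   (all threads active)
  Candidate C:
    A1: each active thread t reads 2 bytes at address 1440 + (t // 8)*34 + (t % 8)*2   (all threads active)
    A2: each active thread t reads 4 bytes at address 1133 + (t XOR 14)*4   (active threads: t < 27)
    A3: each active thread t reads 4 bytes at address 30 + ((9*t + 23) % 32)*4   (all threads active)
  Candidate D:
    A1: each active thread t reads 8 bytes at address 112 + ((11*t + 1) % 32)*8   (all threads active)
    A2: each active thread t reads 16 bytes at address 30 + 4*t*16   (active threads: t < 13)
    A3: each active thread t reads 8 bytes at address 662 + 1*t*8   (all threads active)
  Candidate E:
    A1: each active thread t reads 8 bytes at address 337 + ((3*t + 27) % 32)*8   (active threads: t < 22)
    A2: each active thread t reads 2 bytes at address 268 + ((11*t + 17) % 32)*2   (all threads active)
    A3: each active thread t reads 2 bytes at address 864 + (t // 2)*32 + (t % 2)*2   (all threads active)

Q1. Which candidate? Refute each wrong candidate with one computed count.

B: A1 gives 2 transactions, not 16
C: A1 gives 4 transactions, not 16
D: A1 gives 9 transactions, not 16
E: A1 gives 9 transactions, not 16
A: all counts match (16,8,5)

Answer: A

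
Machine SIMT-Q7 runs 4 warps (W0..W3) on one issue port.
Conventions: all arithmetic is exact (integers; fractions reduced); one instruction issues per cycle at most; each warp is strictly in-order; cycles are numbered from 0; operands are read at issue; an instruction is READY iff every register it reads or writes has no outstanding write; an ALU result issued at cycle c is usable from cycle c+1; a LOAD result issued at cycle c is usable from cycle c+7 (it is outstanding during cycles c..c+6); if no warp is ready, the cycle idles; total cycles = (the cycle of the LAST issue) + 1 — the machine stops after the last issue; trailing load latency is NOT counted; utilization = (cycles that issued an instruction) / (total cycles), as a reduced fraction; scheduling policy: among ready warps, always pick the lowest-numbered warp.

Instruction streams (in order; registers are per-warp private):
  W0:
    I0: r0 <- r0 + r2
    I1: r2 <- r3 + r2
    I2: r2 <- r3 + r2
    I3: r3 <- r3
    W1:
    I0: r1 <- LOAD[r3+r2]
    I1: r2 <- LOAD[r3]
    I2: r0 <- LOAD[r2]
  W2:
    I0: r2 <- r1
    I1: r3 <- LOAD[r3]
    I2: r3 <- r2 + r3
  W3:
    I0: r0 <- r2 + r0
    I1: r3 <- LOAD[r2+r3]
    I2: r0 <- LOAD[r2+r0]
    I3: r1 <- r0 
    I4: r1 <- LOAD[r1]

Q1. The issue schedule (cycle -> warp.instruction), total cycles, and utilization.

cycle 0: W0.I0
cycle 1: W0.I1
cycle 2: W0.I2
cycle 3: W0.I3
cycle 4: W1.I0
cycle 5: W1.I1
cycle 6: W2.I0
cycle 7: W2.I1
cycle 8: W3.I0
cycle 9: W3.I1
cycle 10: W3.I2
cycle 11: idle
cycle 12: W1.I2
cycle 13: idle
cycle 14: W2.I2
cycle 15: idle
cycle 16: idle
cycle 17: W3.I3
cycle 18: W3.I4

Answer: 19 cycles, utilization 15/19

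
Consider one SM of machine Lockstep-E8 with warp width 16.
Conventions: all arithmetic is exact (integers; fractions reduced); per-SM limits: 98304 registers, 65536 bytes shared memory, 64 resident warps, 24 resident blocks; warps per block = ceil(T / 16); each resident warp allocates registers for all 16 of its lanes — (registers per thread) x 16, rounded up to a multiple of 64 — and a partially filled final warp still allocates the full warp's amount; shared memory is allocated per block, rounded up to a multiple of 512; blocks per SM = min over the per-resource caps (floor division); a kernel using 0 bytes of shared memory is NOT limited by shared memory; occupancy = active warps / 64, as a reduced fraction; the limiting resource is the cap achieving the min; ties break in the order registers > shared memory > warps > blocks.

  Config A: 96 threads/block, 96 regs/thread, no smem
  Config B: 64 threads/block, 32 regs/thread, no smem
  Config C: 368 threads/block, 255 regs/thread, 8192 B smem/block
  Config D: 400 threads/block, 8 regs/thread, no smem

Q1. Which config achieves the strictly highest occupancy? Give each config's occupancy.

occupancies: A 15/16, B 1, C 23/64, D 25/32

Answer: B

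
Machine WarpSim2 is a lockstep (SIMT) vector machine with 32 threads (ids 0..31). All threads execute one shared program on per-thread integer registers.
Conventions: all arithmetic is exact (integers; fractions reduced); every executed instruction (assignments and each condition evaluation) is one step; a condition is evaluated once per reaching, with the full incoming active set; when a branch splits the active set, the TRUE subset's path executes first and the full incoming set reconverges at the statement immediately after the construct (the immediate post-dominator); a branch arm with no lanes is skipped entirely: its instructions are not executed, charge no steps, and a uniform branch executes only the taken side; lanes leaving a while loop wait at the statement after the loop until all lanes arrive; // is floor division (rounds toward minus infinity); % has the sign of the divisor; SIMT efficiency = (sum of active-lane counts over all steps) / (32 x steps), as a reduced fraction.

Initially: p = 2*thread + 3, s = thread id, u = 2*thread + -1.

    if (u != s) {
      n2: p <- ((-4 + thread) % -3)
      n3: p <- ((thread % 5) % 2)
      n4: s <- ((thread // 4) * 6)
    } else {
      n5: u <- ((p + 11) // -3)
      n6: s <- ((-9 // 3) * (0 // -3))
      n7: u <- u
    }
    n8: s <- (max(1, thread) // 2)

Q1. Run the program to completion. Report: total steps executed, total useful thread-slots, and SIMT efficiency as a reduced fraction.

Answer: 8 steps, 160 useful, 5/8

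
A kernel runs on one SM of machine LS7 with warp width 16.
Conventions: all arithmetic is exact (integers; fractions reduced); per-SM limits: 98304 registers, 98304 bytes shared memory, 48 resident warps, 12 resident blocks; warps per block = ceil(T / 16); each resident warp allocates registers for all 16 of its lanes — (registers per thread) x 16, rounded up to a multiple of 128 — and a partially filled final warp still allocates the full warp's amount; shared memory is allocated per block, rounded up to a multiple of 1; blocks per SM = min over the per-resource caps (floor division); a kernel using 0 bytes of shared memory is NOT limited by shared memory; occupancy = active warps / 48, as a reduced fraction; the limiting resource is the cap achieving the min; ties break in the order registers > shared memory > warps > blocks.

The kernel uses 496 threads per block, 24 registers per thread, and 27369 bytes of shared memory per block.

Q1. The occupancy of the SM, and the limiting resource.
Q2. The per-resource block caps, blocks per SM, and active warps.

Answer: occupancy 31/48, limited by warps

registers: 8 blocks
shared memory: 3 blocks
warps: 1 block
blocks: 12 blocks

Answer: 1 block, 31 active warps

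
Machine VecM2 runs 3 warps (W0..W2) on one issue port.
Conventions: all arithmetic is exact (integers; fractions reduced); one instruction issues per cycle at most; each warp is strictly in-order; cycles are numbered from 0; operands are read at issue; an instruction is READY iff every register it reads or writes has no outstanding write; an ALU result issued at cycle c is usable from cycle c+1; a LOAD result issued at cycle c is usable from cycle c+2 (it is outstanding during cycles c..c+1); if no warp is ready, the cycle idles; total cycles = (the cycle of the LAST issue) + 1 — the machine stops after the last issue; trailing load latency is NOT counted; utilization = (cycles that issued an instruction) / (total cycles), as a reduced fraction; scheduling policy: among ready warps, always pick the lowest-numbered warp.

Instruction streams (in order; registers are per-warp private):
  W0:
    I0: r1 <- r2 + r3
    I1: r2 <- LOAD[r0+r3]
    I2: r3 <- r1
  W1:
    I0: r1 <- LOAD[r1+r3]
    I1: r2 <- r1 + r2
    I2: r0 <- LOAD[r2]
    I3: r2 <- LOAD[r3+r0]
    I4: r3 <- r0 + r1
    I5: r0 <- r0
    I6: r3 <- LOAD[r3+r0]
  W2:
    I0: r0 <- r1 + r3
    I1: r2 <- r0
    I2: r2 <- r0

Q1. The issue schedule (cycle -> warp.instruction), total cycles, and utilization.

cycle 0: W0.I0
cycle 1: W0.I1
cycle 2: W0.I2
cycle 3: W1.I0
cycle 4: W2.I0
cycle 5: W1.I1
cycle 6: W1.I2
cycle 7: W2.I1
cycle 8: W1.I3
cycle 9: W1.I4
cycle 10: W1.I5
cycle 11: W1.I6
cycle 12: W2.I2

Answer: 13 cycles, utilization 1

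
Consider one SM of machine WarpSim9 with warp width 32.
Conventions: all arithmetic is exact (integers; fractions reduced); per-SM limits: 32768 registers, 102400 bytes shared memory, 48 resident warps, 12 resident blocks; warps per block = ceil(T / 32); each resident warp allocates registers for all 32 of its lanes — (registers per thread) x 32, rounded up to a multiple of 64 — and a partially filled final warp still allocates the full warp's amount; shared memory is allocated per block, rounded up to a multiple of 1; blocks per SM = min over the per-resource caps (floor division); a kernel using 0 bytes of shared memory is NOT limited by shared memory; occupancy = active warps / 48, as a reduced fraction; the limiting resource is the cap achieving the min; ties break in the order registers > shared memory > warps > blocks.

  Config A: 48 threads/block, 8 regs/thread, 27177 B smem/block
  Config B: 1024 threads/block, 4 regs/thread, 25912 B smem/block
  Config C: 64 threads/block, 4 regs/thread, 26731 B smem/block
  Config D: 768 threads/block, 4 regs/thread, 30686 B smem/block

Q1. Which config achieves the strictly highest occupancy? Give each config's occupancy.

occupancies: A 1/8, B 2/3, C 1/8, D 1

Answer: D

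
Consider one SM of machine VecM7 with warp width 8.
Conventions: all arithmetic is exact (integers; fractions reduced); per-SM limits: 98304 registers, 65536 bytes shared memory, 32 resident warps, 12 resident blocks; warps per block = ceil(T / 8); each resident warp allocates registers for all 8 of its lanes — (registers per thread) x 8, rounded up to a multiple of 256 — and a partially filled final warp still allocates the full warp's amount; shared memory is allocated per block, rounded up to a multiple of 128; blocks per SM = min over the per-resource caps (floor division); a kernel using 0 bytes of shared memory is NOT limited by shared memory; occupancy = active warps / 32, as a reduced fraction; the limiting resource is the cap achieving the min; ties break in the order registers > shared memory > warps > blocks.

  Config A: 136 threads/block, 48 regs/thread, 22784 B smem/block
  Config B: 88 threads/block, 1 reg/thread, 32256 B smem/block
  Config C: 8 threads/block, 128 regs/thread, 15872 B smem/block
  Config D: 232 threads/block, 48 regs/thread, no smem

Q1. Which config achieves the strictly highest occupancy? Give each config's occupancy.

occupancies: A 17/32, B 11/16, C 1/8, D 29/32

Answer: D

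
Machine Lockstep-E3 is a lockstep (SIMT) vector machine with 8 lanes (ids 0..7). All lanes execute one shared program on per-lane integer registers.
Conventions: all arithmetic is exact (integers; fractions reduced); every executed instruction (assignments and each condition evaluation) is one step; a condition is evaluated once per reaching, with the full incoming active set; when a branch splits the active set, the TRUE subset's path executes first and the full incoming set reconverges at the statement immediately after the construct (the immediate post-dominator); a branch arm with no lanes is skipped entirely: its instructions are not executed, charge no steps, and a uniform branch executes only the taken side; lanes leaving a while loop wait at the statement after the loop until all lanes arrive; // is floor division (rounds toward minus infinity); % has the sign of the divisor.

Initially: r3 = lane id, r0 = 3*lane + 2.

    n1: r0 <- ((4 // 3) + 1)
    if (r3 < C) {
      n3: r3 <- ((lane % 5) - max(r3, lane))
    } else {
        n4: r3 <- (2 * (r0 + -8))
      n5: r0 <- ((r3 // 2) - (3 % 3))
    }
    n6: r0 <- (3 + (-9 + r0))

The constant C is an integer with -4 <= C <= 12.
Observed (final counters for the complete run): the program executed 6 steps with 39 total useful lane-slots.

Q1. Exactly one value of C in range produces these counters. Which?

Answer: C = 1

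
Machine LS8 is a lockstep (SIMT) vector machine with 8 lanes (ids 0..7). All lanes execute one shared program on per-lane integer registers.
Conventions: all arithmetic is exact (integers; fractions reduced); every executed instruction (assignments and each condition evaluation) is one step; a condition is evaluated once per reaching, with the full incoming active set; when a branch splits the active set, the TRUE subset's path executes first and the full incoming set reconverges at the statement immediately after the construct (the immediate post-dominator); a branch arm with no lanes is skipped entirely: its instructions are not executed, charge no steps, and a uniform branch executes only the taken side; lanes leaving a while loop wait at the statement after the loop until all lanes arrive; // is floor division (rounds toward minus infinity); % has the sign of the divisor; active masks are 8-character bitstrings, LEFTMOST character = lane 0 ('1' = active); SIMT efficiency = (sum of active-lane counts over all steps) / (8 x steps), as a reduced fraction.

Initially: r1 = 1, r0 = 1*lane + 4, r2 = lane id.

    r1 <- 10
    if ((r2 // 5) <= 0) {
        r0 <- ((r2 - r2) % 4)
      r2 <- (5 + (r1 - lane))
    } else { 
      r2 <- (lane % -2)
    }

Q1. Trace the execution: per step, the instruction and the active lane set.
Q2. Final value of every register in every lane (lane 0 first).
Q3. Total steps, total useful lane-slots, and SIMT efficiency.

step 0: r1 <- 10                     11111111
step 1: eval ((r2 // 5) <= 0)        11111111
step 2: r0 <- ((r2 - r2) % 4)        11111000
step 3: r2 <- (5 + (r1 - lane))      11111000
step 4: r2 <- (lane % -2)            00000111

Answer: 5 steps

r1: 10,10,10,10,10,10,10,10
r0: 0,0,0,0,0,9,10,11
r2: 15,14,13,12,11,-1,0,-1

steps = 5; useful = 29; efficiency = 29/40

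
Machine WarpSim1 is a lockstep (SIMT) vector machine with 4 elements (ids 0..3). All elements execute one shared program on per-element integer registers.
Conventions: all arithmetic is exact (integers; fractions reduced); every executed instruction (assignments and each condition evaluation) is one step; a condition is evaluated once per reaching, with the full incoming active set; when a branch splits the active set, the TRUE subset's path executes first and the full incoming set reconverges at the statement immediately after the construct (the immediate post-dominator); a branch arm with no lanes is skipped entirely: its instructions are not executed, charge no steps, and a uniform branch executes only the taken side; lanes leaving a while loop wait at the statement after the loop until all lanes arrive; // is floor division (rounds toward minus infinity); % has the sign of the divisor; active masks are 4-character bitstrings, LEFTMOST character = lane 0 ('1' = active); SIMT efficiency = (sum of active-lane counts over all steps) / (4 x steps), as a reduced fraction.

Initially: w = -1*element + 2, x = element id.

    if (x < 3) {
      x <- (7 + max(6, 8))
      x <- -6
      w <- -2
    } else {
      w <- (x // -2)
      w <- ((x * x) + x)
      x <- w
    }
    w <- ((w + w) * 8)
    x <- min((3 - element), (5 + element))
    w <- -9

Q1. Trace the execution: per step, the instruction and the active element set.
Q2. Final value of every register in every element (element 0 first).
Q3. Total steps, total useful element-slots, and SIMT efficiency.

step 0: eval (x < 3)                 1111
step 1: x <- (7 + max(6, 8))         1110
step 2: x <- -6                      1110
step 3: w <- -2                      1110
step 4: w <- (x // -2)               0001
step 5: w <- ((x * x) + x)           0001
step 6: x <- w                       0001
step 7: w <- ((w + w) * 8)           1111
step 8: x <- min((3 - element), (5 + element)) 1111
step 9: w <- -9                      1111

Answer: 10 steps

w: -9,-9,-9,-9
x: 3,2,1,0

steps = 10; useful = 28; efficiency = 28/40 = 7/10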